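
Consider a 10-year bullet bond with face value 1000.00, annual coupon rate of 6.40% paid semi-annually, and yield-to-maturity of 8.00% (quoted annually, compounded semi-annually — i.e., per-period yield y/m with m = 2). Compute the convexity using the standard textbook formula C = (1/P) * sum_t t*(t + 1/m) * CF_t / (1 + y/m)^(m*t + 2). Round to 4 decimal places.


Answer: Convexity = 63.9505

Derivation:
Coupon per period c = face * coupon_rate / m = 32.000000
Periods per year m = 2; per-period yield y/m = 0.040000
Number of cashflows N = 20
Cashflows (t years, CF_t, discount factor 1/(1+y/m)^(m*t), PV):
  t = 0.5000: CF_t = 32.000000, DF = 0.961538, PV = 30.769231
  t = 1.0000: CF_t = 32.000000, DF = 0.924556, PV = 29.585799
  t = 1.5000: CF_t = 32.000000, DF = 0.888996, PV = 28.447883
  t = 2.0000: CF_t = 32.000000, DF = 0.854804, PV = 27.353734
  t = 2.5000: CF_t = 32.000000, DF = 0.821927, PV = 26.301667
  t = 3.0000: CF_t = 32.000000, DF = 0.790315, PV = 25.290065
  t = 3.5000: CF_t = 32.000000, DF = 0.759918, PV = 24.317370
  t = 4.0000: CF_t = 32.000000, DF = 0.730690, PV = 23.382087
  t = 4.5000: CF_t = 32.000000, DF = 0.702587, PV = 22.482776
  t = 5.0000: CF_t = 32.000000, DF = 0.675564, PV = 21.618053
  t = 5.5000: CF_t = 32.000000, DF = 0.649581, PV = 20.786590
  t = 6.0000: CF_t = 32.000000, DF = 0.624597, PV = 19.987106
  t = 6.5000: CF_t = 32.000000, DF = 0.600574, PV = 19.218371
  t = 7.0000: CF_t = 32.000000, DF = 0.577475, PV = 18.479203
  t = 7.5000: CF_t = 32.000000, DF = 0.555265, PV = 17.768464
  t = 8.0000: CF_t = 32.000000, DF = 0.533908, PV = 17.085062
  t = 8.5000: CF_t = 32.000000, DF = 0.513373, PV = 16.427944
  t = 9.0000: CF_t = 32.000000, DF = 0.493628, PV = 15.796100
  t = 9.5000: CF_t = 32.000000, DF = 0.474642, PV = 15.188558
  t = 10.0000: CF_t = 1032.000000, DF = 0.456387, PV = 470.991328
Price P = sum_t PV_t = 891.277389
Convexity numerator sum_t t*(t + 1/m) * CF_t / (1+y/m)^(m*t + 2):
  t = 0.5000: term = 14.223942
  t = 1.0000: term = 41.030601
  t = 1.5000: term = 78.905002
  t = 2.0000: term = 126.450324
  t = 2.5000: term = 182.380275
  t = 3.0000: term = 245.511909
  t = 3.5000: term = 314.758858
  t = 4.0000: term = 389.124961
  t = 4.5000: term = 467.698271
  t = 5.0000: term = 549.645404
  t = 5.5000: term = 634.206235
  t = 6.0000: term = 720.688903
  t = 6.5000: term = 808.465116
  t = 7.0000: term = 896.965735
  t = 7.5000: term = 985.676632
  t = 8.0000: term = 1074.134791
  t = 8.5000: term = 1161.924654
  t = 9.0000: term = 1248.674685
  t = 9.5000: term = 1334.054150
  t = 10.0000: term = 45723.085697
Convexity = (1/P) * sum = 56997.606146 / 891.277389 = 63.950468


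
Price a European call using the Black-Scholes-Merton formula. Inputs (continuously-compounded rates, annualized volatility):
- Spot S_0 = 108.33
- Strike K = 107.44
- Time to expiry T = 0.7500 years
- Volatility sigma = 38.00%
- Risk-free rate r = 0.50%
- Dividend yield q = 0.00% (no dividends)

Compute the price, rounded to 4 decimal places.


Answer: Price = 14.7294

Derivation:
d1 = (ln(S/K) + (r - q + 0.5*sigma^2) * T) / (sigma * sqrt(T)) = 0.20100775
d2 = d1 - sigma * sqrt(T) = -0.12808190
exp(-rT) = 0.99625702; exp(-qT) = 1.00000000
C = S_0 * exp(-qT) * N(d1) - K * exp(-rT) * N(d2)
N(d1) = 0.57965374; N(d2) = 0.44904208
C = 108.3300 * 1.00000000 * 0.57965374 - 107.4400 * 0.99625702 * 0.44904208 = 14.7294


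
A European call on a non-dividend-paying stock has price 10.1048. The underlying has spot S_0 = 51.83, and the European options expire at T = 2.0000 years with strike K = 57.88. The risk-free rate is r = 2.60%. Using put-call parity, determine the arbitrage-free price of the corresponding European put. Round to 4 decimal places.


Answer: Put price = 13.2220

Derivation:
Put-call parity: C - P = S_0 * exp(-qT) - K * exp(-rT).
S_0 * exp(-qT) = 51.8300 * 1.00000000 = 51.83000000
K * exp(-rT) = 57.8800 * 0.94932887 = 54.94715481
P = C - S*exp(-qT) + K*exp(-rT)
P = 10.1048 - 51.83000000 + 54.94715481 = 13.2220


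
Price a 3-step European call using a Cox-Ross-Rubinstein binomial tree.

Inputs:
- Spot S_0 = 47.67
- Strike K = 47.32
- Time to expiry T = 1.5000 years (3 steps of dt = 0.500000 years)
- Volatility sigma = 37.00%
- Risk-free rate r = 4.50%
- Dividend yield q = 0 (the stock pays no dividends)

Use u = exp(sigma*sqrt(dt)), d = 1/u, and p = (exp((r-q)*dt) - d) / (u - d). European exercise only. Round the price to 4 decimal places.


Answer: Price = V(0,0) = 10.7202

Derivation:
dt = T/N = 0.500000
u = exp(sigma*sqrt(dt)) = 1.299045; d = 1/u = 0.769796
p = (exp((r-q)*dt) - d) / (u - d) = 0.477958
Discount per step: exp(-r*dt) = 0.977751
Stock lattice S(k, i) with i counting down-moves:
  k=0: S(0,0) = 47.6700
  k=1: S(1,0) = 61.9255; S(1,1) = 36.6962
  k=2: S(2,0) = 80.4440; S(2,1) = 47.6700; S(2,2) = 28.2486
  k=3: S(3,0) = 104.5004; S(3,1) = 61.9255; S(3,2) = 36.6962; S(3,3) = 21.7457
Terminal payoffs V(N, i) = max(S_T - K, 0):
  V(3,0) = 57.180389; V(3,1) = 14.605483; V(3,2) = 0.000000; V(3,3) = 0.000000
Backward induction: V(k, i) = exp(-r*dt) * [p * V(k+1, i) + (1-p) * V(k+1, i+1)].
  V(2,0) = exp(-r*dt) * [p*57.180389 + (1-p)*14.605483] = 34.176811
  V(2,1) = exp(-r*dt) * [p*14.605483 + (1-p)*0.000000] = 6.825495
  V(2,2) = exp(-r*dt) * [p*0.000000 + (1-p)*0.000000] = 0.000000
  V(1,0) = exp(-r*dt) * [p*34.176811 + (1-p)*6.825495] = 19.455567
  V(1,1) = exp(-r*dt) * [p*6.825495 + (1-p)*0.000000] = 3.189719
  V(0,0) = exp(-r*dt) * [p*19.455567 + (1-p)*3.189719] = 10.720175


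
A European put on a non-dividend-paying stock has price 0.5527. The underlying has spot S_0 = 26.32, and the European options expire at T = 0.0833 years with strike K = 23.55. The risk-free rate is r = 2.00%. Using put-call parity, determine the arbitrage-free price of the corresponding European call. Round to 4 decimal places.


Answer: Call price = 3.3619

Derivation:
Put-call parity: C - P = S_0 * exp(-qT) - K * exp(-rT).
S_0 * exp(-qT) = 26.3200 * 1.00000000 = 26.32000000
K * exp(-rT) = 23.5500 * 0.99833539 = 23.51079836
C = P + S*exp(-qT) - K*exp(-rT)
C = 0.5527 + 26.32000000 - 23.51079836 = 3.3619


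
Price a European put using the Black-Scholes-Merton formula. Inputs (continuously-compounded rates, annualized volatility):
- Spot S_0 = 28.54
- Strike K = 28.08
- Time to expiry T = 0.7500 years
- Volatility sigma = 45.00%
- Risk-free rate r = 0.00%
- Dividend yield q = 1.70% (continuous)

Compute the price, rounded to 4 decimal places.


Answer: Price = 4.2968

Derivation:
d1 = (ln(S/K) + (r - q + 0.5*sigma^2) * T) / (sigma * sqrt(T)) = 0.20383424
d2 = d1 - sigma * sqrt(T) = -0.18587719
exp(-rT) = 1.00000000; exp(-qT) = 0.98733094
P = K * exp(-rT) * N(-d2) - S_0 * exp(-qT) * N(-d1)
N(-d1) = 0.41924152; N(-d2) = 0.57372947
P = 28.0800 * 1.00000000 * 0.57372947 - 28.5400 * 0.98733094 * 0.41924152 = 4.2968


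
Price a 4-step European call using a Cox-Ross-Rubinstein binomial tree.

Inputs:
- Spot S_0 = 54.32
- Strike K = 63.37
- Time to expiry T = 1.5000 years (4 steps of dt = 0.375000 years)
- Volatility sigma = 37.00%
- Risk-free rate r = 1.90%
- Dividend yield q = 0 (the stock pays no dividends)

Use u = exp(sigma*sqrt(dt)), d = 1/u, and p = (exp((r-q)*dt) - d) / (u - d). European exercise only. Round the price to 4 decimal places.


dt = T/N = 0.375000
u = exp(sigma*sqrt(dt)) = 1.254300; d = 1/u = 0.797257
p = (exp((r-q)*dt) - d) / (u - d) = 0.459242
Discount per step: exp(-r*dt) = 0.992900
Stock lattice S(k, i) with i counting down-moves:
  k=0: S(0,0) = 54.3200
  k=1: S(1,0) = 68.1336; S(1,1) = 43.3070
  k=2: S(2,0) = 85.4600; S(2,1) = 54.3200; S(2,2) = 34.5268
  k=3: S(3,0) = 107.1925; S(3,1) = 68.1336; S(3,2) = 43.3070; S(3,3) = 27.5268
  k=4: S(4,0) = 134.4515; S(4,1) = 85.4600; S(4,2) = 54.3200; S(4,3) = 34.5268; S(4,4) = 21.9459
Terminal payoffs V(N, i) = max(S_T - K, 0):
  V(4,0) = 71.081520; V(4,1) = 22.089971; V(4,2) = 0.000000; V(4,3) = 0.000000; V(4,4) = 0.000000
Backward induction: V(k, i) = exp(-r*dt) * [p * V(k+1, i) + (1-p) * V(k+1, i+1)].
  V(3,0) = exp(-r*dt) * [p*71.081520 + (1-p)*22.089971] = 44.272364
  V(3,1) = exp(-r*dt) * [p*22.089971 + (1-p)*0.000000] = 10.072611
  V(3,2) = exp(-r*dt) * [p*0.000000 + (1-p)*0.000000] = 0.000000
  V(3,3) = exp(-r*dt) * [p*0.000000 + (1-p)*0.000000] = 0.000000
  V(2,0) = exp(-r*dt) * [p*44.272364 + (1-p)*10.072611] = 25.595543
  V(2,1) = exp(-r*dt) * [p*10.072611 + (1-p)*0.000000] = 4.592921
  V(2,2) = exp(-r*dt) * [p*0.000000 + (1-p)*0.000000] = 0.000000
  V(1,0) = exp(-r*dt) * [p*25.595543 + (1-p)*4.592921] = 14.137113
  V(1,1) = exp(-r*dt) * [p*4.592921 + (1-p)*0.000000] = 2.094286
  V(0,0) = exp(-r*dt) * [p*14.137113 + (1-p)*2.094286] = 7.570720

Answer: Price = V(0,0) = 7.5707


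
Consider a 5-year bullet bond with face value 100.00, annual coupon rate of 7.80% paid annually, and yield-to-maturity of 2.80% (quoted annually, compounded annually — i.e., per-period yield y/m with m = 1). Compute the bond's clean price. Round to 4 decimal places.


Coupon per period c = face * coupon_rate / m = 7.800000
Periods per year m = 1; per-period yield y/m = 0.028000
Number of cashflows N = 5
Cashflows (t years, CF_t, discount factor 1/(1+y/m)^(m*t), PV):
  t = 1.0000: CF_t = 7.800000, DF = 0.972763, PV = 7.587549
  t = 2.0000: CF_t = 7.800000, DF = 0.946267, PV = 7.380884
  t = 3.0000: CF_t = 7.800000, DF = 0.920493, PV = 7.179848
  t = 4.0000: CF_t = 7.800000, DF = 0.895422, PV = 6.984288
  t = 5.0000: CF_t = 107.800000, DF = 0.871033, PV = 93.897318
Price P = sum_t PV_t = 123.029887

Answer: Price = 123.0299


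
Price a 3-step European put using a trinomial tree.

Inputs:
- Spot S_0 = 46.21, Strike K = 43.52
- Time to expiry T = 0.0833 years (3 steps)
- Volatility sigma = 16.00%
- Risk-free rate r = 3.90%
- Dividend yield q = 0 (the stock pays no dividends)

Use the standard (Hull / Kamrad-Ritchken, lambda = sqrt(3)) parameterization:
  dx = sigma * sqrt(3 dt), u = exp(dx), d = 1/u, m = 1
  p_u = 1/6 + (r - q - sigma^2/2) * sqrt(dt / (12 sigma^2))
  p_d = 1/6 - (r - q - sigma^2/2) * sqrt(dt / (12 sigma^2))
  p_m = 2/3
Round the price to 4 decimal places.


dt = T/N = 0.027767; dx = sigma*sqrt(3*dt) = 0.046179
u = exp(dx) = 1.047262; d = 1/u = 0.954871
p_u = 0.174544, p_m = 0.666667, p_d = 0.158790
Discount per step: exp(-r*dt) = 0.998918
Stock lattice S(k, j) with j the centered position index:
  k=0: S(0,+0) = 46.2100
  k=1: S(1,-1) = 44.1246; S(1,+0) = 46.2100; S(1,+1) = 48.3940
  k=2: S(2,-2) = 42.1333; S(2,-1) = 44.1246; S(2,+0) = 46.2100; S(2,+1) = 48.3940; S(2,+2) = 50.6811
  k=3: S(3,-3) = 40.2319; S(3,-2) = 42.1333; S(3,-1) = 44.1246; S(3,+0) = 46.2100; S(3,+1) = 48.3940; S(3,+2) = 50.6811; S(3,+3) = 53.0764
Terminal payoffs V(N, j) = max(K - S_T, 0):
  V(3,-3) = 3.288114; V(3,-2) = 1.386689; V(3,-1) = 0.000000; V(3,+0) = 0.000000; V(3,+1) = 0.000000; V(3,+2) = 0.000000; V(3,+3) = 0.000000
Backward induction: V(k, j) = exp(-r*dt) * [p_u * V(k+1, j+1) + p_m * V(k+1, j) + p_d * V(k+1, j-1)]
  V(2,-2) = exp(-r*dt) * [p_u*0.000000 + p_m*1.386689 + p_d*3.288114] = 1.445013
  V(2,-1) = exp(-r*dt) * [p_u*0.000000 + p_m*0.000000 + p_d*1.386689] = 0.219954
  V(2,+0) = exp(-r*dt) * [p_u*0.000000 + p_m*0.000000 + p_d*0.000000] = 0.000000
  V(2,+1) = exp(-r*dt) * [p_u*0.000000 + p_m*0.000000 + p_d*0.000000] = 0.000000
  V(2,+2) = exp(-r*dt) * [p_u*0.000000 + p_m*0.000000 + p_d*0.000000] = 0.000000
  V(1,-1) = exp(-r*dt) * [p_u*0.000000 + p_m*0.219954 + p_d*1.445013] = 0.375682
  V(1,+0) = exp(-r*dt) * [p_u*0.000000 + p_m*0.000000 + p_d*0.219954] = 0.034889
  V(1,+1) = exp(-r*dt) * [p_u*0.000000 + p_m*0.000000 + p_d*0.000000] = 0.000000
  V(0,+0) = exp(-r*dt) * [p_u*0.000000 + p_m*0.034889 + p_d*0.375682] = 0.082824

Answer: Price = V(0,0) = 0.0828


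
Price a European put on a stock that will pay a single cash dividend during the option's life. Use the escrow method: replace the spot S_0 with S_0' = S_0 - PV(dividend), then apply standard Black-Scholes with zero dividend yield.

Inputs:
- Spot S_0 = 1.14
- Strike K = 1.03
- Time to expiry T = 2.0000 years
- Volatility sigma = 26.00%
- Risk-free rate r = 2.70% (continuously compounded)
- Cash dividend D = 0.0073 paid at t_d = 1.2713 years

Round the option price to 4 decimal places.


Answer: Price = 0.0876

Derivation:
PV(D) = D * exp(-r * t_d) = 0.0073 * 0.96625732 = 0.00705368
S_0' = S_0 - PV(D) = 1.1400 - 0.00705368 = 1.13294632
d1 = (ln(S_0'/K) + (r + sigma^2/2)*T) / (sigma*sqrt(T)) = 0.58978907
d2 = d1 - sigma*sqrt(T) = 0.22209354
exp(-rT) = 0.94743211
N(-d1) = 0.27766604; N(-d2) = 0.41212053
P = K * exp(-rT) * N(-d2) - S_0' * N(-d1) = 1.0300 * 0.94743211 * 0.41212053 - 1.13294632 * 0.27766604 = 0.0876


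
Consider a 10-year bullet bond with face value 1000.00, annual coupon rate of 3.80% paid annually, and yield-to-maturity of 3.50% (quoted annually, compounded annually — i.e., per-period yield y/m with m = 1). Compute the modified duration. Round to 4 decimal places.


Answer: Modified duration = 8.2369

Derivation:
Coupon per period c = face * coupon_rate / m = 38.000000
Periods per year m = 1; per-period yield y/m = 0.035000
Number of cashflows N = 10
Cashflows (t years, CF_t, discount factor 1/(1+y/m)^(m*t), PV):
  t = 1.0000: CF_t = 38.000000, DF = 0.966184, PV = 36.714976
  t = 2.0000: CF_t = 38.000000, DF = 0.933511, PV = 35.473407
  t = 3.0000: CF_t = 38.000000, DF = 0.901943, PV = 34.273823
  t = 4.0000: CF_t = 38.000000, DF = 0.871442, PV = 33.114805
  t = 5.0000: CF_t = 38.000000, DF = 0.841973, PV = 31.994980
  t = 6.0000: CF_t = 38.000000, DF = 0.813501, PV = 30.913024
  t = 7.0000: CF_t = 38.000000, DF = 0.785991, PV = 29.867657
  t = 8.0000: CF_t = 38.000000, DF = 0.759412, PV = 28.857639
  t = 9.0000: CF_t = 38.000000, DF = 0.733731, PV = 27.881777
  t = 10.0000: CF_t = 1038.000000, DF = 0.708919, PV = 735.857729
Price P = sum_t PV_t = 1024.949816
First compute Macaulay numerator sum_t t * PV_t:
  t * PV_t at t = 1.0000: 36.714976
  t * PV_t at t = 2.0000: 70.946813
  t * PV_t at t = 3.0000: 102.821468
  t * PV_t at t = 4.0000: 132.459219
  t * PV_t at t = 5.0000: 159.974902
  t * PV_t at t = 6.0000: 185.478147
  t * PV_t at t = 7.0000: 209.073596
  t * PV_t at t = 8.0000: 230.861113
  t * PV_t at t = 9.0000: 250.935992
  t * PV_t at t = 10.0000: 7358.577286
Macaulay duration D = 8737.843512 / 1024.949816 = 8.525143
Modified duration = D / (1 + y/m) = 8.525143 / (1 + 0.035000) = 8.236853


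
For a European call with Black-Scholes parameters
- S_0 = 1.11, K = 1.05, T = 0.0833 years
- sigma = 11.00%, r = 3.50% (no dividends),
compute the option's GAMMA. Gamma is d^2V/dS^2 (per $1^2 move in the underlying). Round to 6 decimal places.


Answer: Gamma = 2.014656

Derivation:
d1 = 1.8580533330; d2 = 1.8263054197
phi(d1) = 0.0709968601; exp(-qT) = 1.0000000000; exp(-rT) = 0.9970887459
Gamma = exp(-qT) * phi(d1) / (S * sigma * sqrt(T)) = 1.0000000000 * 0.0709968601 / (1.1100 * 0.1100 * 0.2886173938) = 2.014656


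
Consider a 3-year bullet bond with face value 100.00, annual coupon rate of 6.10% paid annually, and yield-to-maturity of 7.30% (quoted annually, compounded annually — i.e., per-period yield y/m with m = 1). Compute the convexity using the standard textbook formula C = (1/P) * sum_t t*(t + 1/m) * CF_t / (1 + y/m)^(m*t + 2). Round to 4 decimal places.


Answer: Convexity = 9.6280

Derivation:
Coupon per period c = face * coupon_rate / m = 6.100000
Periods per year m = 1; per-period yield y/m = 0.073000
Number of cashflows N = 3
Cashflows (t years, CF_t, discount factor 1/(1+y/m)^(m*t), PV):
  t = 1.0000: CF_t = 6.100000, DF = 0.931966, PV = 5.684995
  t = 2.0000: CF_t = 6.100000, DF = 0.868561, PV = 5.298225
  t = 3.0000: CF_t = 106.100000, DF = 0.809470, PV = 85.884782
Price P = sum_t PV_t = 96.868002
Convexity numerator sum_t t*(t + 1/m) * CF_t / (1+y/m)^(m*t + 2):
  t = 1.0000: term = 9.875536
  t = 2.0000: term = 27.611004
  t = 3.0000: term = 895.154543
Convexity = (1/P) * sum = 932.641083 / 96.868002 = 9.627958


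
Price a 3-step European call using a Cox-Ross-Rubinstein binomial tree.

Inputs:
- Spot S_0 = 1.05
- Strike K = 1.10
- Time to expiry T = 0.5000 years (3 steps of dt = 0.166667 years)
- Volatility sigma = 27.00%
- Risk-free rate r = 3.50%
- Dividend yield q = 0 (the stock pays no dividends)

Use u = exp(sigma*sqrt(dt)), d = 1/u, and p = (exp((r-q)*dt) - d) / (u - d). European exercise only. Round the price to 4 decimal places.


Answer: Price = V(0,0) = 0.0707

Derivation:
dt = T/N = 0.166667
u = exp(sigma*sqrt(dt)) = 1.116532; d = 1/u = 0.895631
p = (exp((r-q)*dt) - d) / (u - d) = 0.498955
Discount per step: exp(-r*dt) = 0.994184
Stock lattice S(k, i) with i counting down-moves:
  k=0: S(0,0) = 1.0500
  k=1: S(1,0) = 1.1724; S(1,1) = 0.9404
  k=2: S(2,0) = 1.3090; S(2,1) = 1.0500; S(2,2) = 0.8423
  k=3: S(3,0) = 1.4615; S(3,1) = 1.1724; S(3,2) = 0.9404; S(3,3) = 0.7544
Terminal payoffs V(N, i) = max(S_T - K, 0):
  V(3,0) = 0.361512; V(3,1) = 0.072358; V(3,2) = 0.000000; V(3,3) = 0.000000
Backward induction: V(k, i) = exp(-r*dt) * [p * V(k+1, i) + (1-p) * V(k+1, i+1)].
  V(2,0) = exp(-r*dt) * [p*0.361512 + (1-p)*0.072358] = 0.215373
  V(2,1) = exp(-r*dt) * [p*0.072358 + (1-p)*0.000000] = 0.035893
  V(2,2) = exp(-r*dt) * [p*0.000000 + (1-p)*0.000000] = 0.000000
  V(1,0) = exp(-r*dt) * [p*0.215373 + (1-p)*0.035893] = 0.124716
  V(1,1) = exp(-r*dt) * [p*0.035893 + (1-p)*0.000000] = 0.017805
  V(0,0) = exp(-r*dt) * [p*0.124716 + (1-p)*0.017805] = 0.070735


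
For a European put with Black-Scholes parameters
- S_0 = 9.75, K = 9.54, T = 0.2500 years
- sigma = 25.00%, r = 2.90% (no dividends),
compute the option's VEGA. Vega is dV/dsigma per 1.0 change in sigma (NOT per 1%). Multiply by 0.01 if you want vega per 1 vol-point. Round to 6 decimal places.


Answer: Vega = 1.862203

Derivation:
d1 = 0.2946903964; d2 = 0.1696903964
phi(d1) = 0.3819904204; exp(-qT) = 1.0000000000; exp(-rT) = 0.9927762179
Vega = S * exp(-qT) * phi(d1) * sqrt(T) = 9.7500 * 1.0000000000 * 0.3819904204 * 0.5000000000 = 1.862203


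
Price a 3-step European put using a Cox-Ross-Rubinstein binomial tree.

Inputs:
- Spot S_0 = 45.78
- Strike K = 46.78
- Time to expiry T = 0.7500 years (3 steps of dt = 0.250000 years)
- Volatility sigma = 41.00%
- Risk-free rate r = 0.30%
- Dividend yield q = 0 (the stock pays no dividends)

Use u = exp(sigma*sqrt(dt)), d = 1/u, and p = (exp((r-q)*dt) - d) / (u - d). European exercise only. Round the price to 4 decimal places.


Answer: Price = V(0,0) = 7.5029

Derivation:
dt = T/N = 0.250000
u = exp(sigma*sqrt(dt)) = 1.227525; d = 1/u = 0.814647
p = (exp((r-q)*dt) - d) / (u - d) = 0.450746
Discount per step: exp(-r*dt) = 0.999250
Stock lattice S(k, i) with i counting down-moves:
  k=0: S(0,0) = 45.7800
  k=1: S(1,0) = 56.1961; S(1,1) = 37.2946
  k=2: S(2,0) = 68.9821; S(2,1) = 45.7800; S(2,2) = 30.3819
  k=3: S(3,0) = 84.6773; S(3,1) = 56.1961; S(3,2) = 37.2946; S(3,3) = 24.7505
Terminal payoffs V(N, i) = max(K - S_T, 0):
  V(3,0) = 0.000000; V(3,1) = 0.000000; V(3,2) = 9.485446; V(3,3) = 22.029460
Backward induction: V(k, i) = exp(-r*dt) * [p * V(k+1, i) + (1-p) * V(k+1, i+1)].
  V(2,0) = exp(-r*dt) * [p*0.000000 + (1-p)*0.000000] = 0.000000
  V(2,1) = exp(-r*dt) * [p*0.000000 + (1-p)*9.485446] = 5.206014
  V(2,2) = exp(-r*dt) * [p*9.485446 + (1-p)*22.029460] = 16.363020
  V(1,0) = exp(-r*dt) * [p*0.000000 + (1-p)*5.206014] = 2.857280
  V(1,1) = exp(-r*dt) * [p*5.206014 + (1-p)*16.363020] = 11.325547
  V(0,0) = exp(-r*dt) * [p*2.857280 + (1-p)*11.325547] = 7.502881


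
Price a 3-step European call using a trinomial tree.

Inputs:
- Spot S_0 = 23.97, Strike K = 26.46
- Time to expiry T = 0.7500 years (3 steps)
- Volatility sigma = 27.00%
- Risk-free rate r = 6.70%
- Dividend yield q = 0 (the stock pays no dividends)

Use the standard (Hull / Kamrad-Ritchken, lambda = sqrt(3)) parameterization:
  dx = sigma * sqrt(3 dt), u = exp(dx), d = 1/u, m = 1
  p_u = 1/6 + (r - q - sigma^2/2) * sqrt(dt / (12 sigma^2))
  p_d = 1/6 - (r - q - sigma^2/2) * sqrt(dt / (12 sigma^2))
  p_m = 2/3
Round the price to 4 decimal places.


Answer: Price = V(0,0) = 1.8216

Derivation:
dt = T/N = 0.250000; dx = sigma*sqrt(3*dt) = 0.233827
u = exp(dx) = 1.263426; d = 1/u = 0.791499
p_u = 0.182998, p_m = 0.666667, p_d = 0.150335
Discount per step: exp(-r*dt) = 0.983390
Stock lattice S(k, j) with j the centered position index:
  k=0: S(0,+0) = 23.9700
  k=1: S(1,-1) = 18.9722; S(1,+0) = 23.9700; S(1,+1) = 30.2843
  k=2: S(2,-2) = 15.0165; S(2,-1) = 18.9722; S(2,+0) = 23.9700; S(2,+1) = 30.2843; S(2,+2) = 38.2620
  k=3: S(3,-3) = 11.8855; S(3,-2) = 15.0165; S(3,-1) = 18.9722; S(3,+0) = 23.9700; S(3,+1) = 30.2843; S(3,+2) = 38.2620; S(3,+3) = 48.3412
Terminal payoffs V(N, j) = max(S_T - K, 0):
  V(3,-3) = 0.000000; V(3,-2) = 0.000000; V(3,-1) = 0.000000; V(3,+0) = 0.000000; V(3,+1) = 3.824315; V(3,+2) = 11.801982; V(3,+3) = 21.881172
Backward induction: V(k, j) = exp(-r*dt) * [p_u * V(k+1, j+1) + p_m * V(k+1, j) + p_d * V(k+1, j-1)]
  V(2,-2) = exp(-r*dt) * [p_u*0.000000 + p_m*0.000000 + p_d*0.000000] = 0.000000
  V(2,-1) = exp(-r*dt) * [p_u*0.000000 + p_m*0.000000 + p_d*0.000000] = 0.000000
  V(2,+0) = exp(-r*dt) * [p_u*3.824315 + p_m*0.000000 + p_d*0.000000] = 0.688218
  V(2,+1) = exp(-r*dt) * [p_u*11.801982 + p_m*3.824315 + p_d*0.000000] = 4.631061
  V(2,+2) = exp(-r*dt) * [p_u*21.881172 + p_m*11.801982 + p_d*3.824315] = 12.240379
  V(1,-1) = exp(-r*dt) * [p_u*0.688218 + p_m*0.000000 + p_d*0.000000] = 0.123851
  V(1,+0) = exp(-r*dt) * [p_u*4.631061 + p_m*0.688218 + p_d*0.000000] = 1.284590
  V(1,+1) = exp(-r*dt) * [p_u*12.240379 + p_m*4.631061 + p_d*0.688218] = 5.340596
  V(0,+0) = exp(-r*dt) * [p_u*5.340596 + p_m*1.284590 + p_d*0.123851] = 1.821564


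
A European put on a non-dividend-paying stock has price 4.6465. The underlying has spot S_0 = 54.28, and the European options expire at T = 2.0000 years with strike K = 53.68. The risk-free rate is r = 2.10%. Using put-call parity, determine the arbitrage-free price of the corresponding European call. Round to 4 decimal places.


Put-call parity: C - P = S_0 * exp(-qT) - K * exp(-rT).
S_0 * exp(-qT) = 54.2800 * 1.00000000 = 54.28000000
K * exp(-rT) = 53.6800 * 0.95886978 = 51.47212982
C = P + S*exp(-qT) - K*exp(-rT)
C = 4.6465 + 54.28000000 - 51.47212982 = 7.4544

Answer: Call price = 7.4544


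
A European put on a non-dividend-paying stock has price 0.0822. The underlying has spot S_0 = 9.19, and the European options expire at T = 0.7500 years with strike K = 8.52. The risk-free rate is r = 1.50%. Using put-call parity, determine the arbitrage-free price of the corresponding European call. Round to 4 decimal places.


Answer: Call price = 0.8475

Derivation:
Put-call parity: C - P = S_0 * exp(-qT) - K * exp(-rT).
S_0 * exp(-qT) = 9.1900 * 1.00000000 = 9.19000000
K * exp(-rT) = 8.5200 * 0.98881304 = 8.42468714
C = P + S*exp(-qT) - K*exp(-rT)
C = 0.0822 + 9.19000000 - 8.42468714 = 0.8475


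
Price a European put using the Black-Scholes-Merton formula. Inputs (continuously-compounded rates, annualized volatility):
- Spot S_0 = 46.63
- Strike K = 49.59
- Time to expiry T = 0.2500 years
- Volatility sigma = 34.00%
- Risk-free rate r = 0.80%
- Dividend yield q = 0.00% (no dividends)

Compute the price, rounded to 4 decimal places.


d1 = (ln(S/K) + (r - q + 0.5*sigma^2) * T) / (sigma * sqrt(T)) = -0.26526523
d2 = d1 - sigma * sqrt(T) = -0.43526523
exp(-rT) = 0.99800200; exp(-qT) = 1.00000000
P = K * exp(-rT) * N(-d2) - S_0 * exp(-qT) * N(-d1)
N(-d1) = 0.60459743; N(-d2) = 0.66831504
P = 49.5900 * 0.99800200 * 0.66831504 - 46.6300 * 1.00000000 * 0.60459743 = 4.8831

Answer: Price = 4.8831


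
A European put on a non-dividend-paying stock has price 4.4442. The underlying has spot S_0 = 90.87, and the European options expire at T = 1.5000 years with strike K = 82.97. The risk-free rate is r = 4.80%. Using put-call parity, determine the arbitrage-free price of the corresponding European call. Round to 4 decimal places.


Answer: Call price = 18.1081

Derivation:
Put-call parity: C - P = S_0 * exp(-qT) - K * exp(-rT).
S_0 * exp(-qT) = 90.8700 * 1.00000000 = 90.87000000
K * exp(-rT) = 82.9700 * 0.93053090 = 77.20614843
C = P + S*exp(-qT) - K*exp(-rT)
C = 4.4442 + 90.87000000 - 77.20614843 = 18.1081


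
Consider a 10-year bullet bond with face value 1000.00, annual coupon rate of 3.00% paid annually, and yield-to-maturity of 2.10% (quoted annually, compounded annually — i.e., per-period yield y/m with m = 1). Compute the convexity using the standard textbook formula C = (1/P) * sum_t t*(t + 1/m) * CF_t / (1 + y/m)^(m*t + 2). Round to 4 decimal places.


Answer: Convexity = 89.3258

Derivation:
Coupon per period c = face * coupon_rate / m = 30.000000
Periods per year m = 1; per-period yield y/m = 0.021000
Number of cashflows N = 10
Cashflows (t years, CF_t, discount factor 1/(1+y/m)^(m*t), PV):
  t = 1.0000: CF_t = 30.000000, DF = 0.979432, PV = 29.382958
  t = 2.0000: CF_t = 30.000000, DF = 0.959287, PV = 28.778607
  t = 3.0000: CF_t = 30.000000, DF = 0.939556, PV = 28.186687
  t = 4.0000: CF_t = 30.000000, DF = 0.920231, PV = 27.606941
  t = 5.0000: CF_t = 30.000000, DF = 0.901304, PV = 27.039119
  t = 6.0000: CF_t = 30.000000, DF = 0.882766, PV = 26.482977
  t = 7.0000: CF_t = 30.000000, DF = 0.864609, PV = 25.938273
  t = 8.0000: CF_t = 30.000000, DF = 0.846826, PV = 25.404773
  t = 9.0000: CF_t = 30.000000, DF = 0.829408, PV = 24.882246
  t = 10.0000: CF_t = 1030.000000, DF = 0.812349, PV = 836.719333
Price P = sum_t PV_t = 1080.421914
Convexity numerator sum_t t*(t + 1/m) * CF_t / (1+y/m)^(m*t + 2):
  t = 1.0000: term = 56.373373
  t = 2.0000: term = 165.641646
  t = 3.0000: term = 324.469433
  t = 4.0000: term = 529.659539
  t = 5.0000: term = 778.148196
  t = 6.0000: term = 1067.000464
  t = 7.0000: term = 1393.405765
  t = 8.0000: term = 1754.673553
  t = 9.0000: term = 2148.229129
  t = 10.0000: term = 88291.928887
Convexity = (1/P) * sum = 96509.529985 / 1080.421914 = 89.325780


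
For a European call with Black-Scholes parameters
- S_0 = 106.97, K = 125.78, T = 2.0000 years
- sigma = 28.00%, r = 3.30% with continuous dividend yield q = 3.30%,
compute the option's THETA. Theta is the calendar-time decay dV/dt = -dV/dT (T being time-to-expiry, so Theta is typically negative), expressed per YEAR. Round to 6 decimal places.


Answer: Theta = -3.548111

Derivation:
d1 = -0.2110863441; d2 = -0.6070661416
phi(d1) = 0.3901526307; exp(-qT) = 0.9361308643; exp(-rT) = 0.9361308643
Theta = -S*exp(-qT)*phi(d1)*sigma/(2*sqrt(T)) - r*K*exp(-rT)*N(d2) + q*S*exp(-qT)*N(d1)
N(d1) = 0.4164099480; N(d2) = 0.2719035094; sqrt(T) = 1.4142135624
Term 1 = -106.9700 * 0.9361308643 * 0.3901526307 * 0.2800 / (2 * 1.4142135624) = -3.8676408397
Term 2 = -0.0330 * 125.7800 * 0.9361308643 * 0.2719035094 = -1.0565180167
Term 3 = 0.0330 * 106.9700 * 0.9361308643 * 0.4164099480 = 1.3760480401
Theta = -3.8676408397 + (-1.0565180167) + (1.3760480401) = -3.548111


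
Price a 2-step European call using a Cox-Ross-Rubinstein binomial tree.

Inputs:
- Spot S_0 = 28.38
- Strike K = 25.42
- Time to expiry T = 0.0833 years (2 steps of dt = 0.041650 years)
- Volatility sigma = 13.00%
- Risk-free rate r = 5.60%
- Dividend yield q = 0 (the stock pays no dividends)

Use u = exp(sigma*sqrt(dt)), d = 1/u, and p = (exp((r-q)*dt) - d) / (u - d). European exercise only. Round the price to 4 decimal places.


Answer: Price = V(0,0) = 3.0783

Derivation:
dt = T/N = 0.041650
u = exp(sigma*sqrt(dt)) = 1.026886; d = 1/u = 0.973818
p = (exp((r-q)*dt) - d) / (u - d) = 0.537370
Discount per step: exp(-r*dt) = 0.997670
Stock lattice S(k, i) with i counting down-moves:
  k=0: S(0,0) = 28.3800
  k=1: S(1,0) = 29.1430; S(1,1) = 27.6370
  k=2: S(2,0) = 29.9266; S(2,1) = 28.3800; S(2,2) = 26.9134
Terminal payoffs V(N, i) = max(S_T - K, 0):
  V(2,0) = 4.506559; V(2,1) = 2.960000; V(2,2) = 1.493365
Backward induction: V(k, i) = exp(-r*dt) * [p * V(k+1, i) + (1-p) * V(k+1, i+1)].
  V(1,0) = exp(-r*dt) * [p*4.506559 + (1-p)*2.960000] = 3.782243
  V(1,1) = exp(-r*dt) * [p*2.960000 + (1-p)*1.493365] = 2.276176
  V(0,0) = exp(-r*dt) * [p*3.782243 + (1-p)*2.276176] = 3.078303


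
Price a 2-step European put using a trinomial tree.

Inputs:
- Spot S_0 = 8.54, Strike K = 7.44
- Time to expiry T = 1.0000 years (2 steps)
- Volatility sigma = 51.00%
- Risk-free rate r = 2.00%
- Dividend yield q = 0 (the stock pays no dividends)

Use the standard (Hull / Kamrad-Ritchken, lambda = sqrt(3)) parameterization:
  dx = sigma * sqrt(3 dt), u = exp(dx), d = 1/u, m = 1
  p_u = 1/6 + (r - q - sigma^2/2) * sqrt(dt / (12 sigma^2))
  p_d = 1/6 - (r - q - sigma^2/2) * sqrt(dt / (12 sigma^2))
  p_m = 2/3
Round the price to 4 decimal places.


dt = T/N = 0.500000; dx = sigma*sqrt(3*dt) = 0.624620
u = exp(dx) = 1.867536; d = 1/u = 0.535465
p_u = 0.122620, p_m = 0.666667, p_d = 0.210713
Discount per step: exp(-r*dt) = 0.990050
Stock lattice S(k, j) with j the centered position index:
  k=0: S(0,+0) = 8.5400
  k=1: S(1,-1) = 4.5729; S(1,+0) = 8.5400; S(1,+1) = 15.9488
  k=2: S(2,-2) = 2.4486; S(2,-1) = 4.5729; S(2,+0) = 8.5400; S(2,+1) = 15.9488; S(2,+2) = 29.7849
Terminal payoffs V(N, j) = max(K - S_T, 0):
  V(2,-2) = 4.991388; V(2,-1) = 2.867130; V(2,+0) = 0.000000; V(2,+1) = 0.000000; V(2,+2) = 0.000000
Backward induction: V(k, j) = exp(-r*dt) * [p_u * V(k+1, j+1) + p_m * V(k+1, j) + p_d * V(k+1, j-1)]
  V(1,-1) = exp(-r*dt) * [p_u*0.000000 + p_m*2.867130 + p_d*4.991388] = 2.933688
  V(1,+0) = exp(-r*dt) * [p_u*0.000000 + p_m*0.000000 + p_d*2.867130] = 0.598131
  V(1,+1) = exp(-r*dt) * [p_u*0.000000 + p_m*0.000000 + p_d*0.000000] = 0.000000
  V(0,+0) = exp(-r*dt) * [p_u*0.000000 + p_m*0.598131 + p_d*2.933688] = 1.006803

Answer: Price = V(0,0) = 1.0068


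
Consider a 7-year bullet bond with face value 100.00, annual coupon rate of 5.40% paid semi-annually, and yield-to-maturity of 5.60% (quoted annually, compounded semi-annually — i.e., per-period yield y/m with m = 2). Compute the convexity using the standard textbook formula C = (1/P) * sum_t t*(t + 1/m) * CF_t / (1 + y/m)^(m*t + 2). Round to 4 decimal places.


Answer: Convexity = 39.5359

Derivation:
Coupon per period c = face * coupon_rate / m = 2.700000
Periods per year m = 2; per-period yield y/m = 0.028000
Number of cashflows N = 14
Cashflows (t years, CF_t, discount factor 1/(1+y/m)^(m*t), PV):
  t = 0.5000: CF_t = 2.700000, DF = 0.972763, PV = 2.626459
  t = 1.0000: CF_t = 2.700000, DF = 0.946267, PV = 2.554921
  t = 1.5000: CF_t = 2.700000, DF = 0.920493, PV = 2.485332
  t = 2.0000: CF_t = 2.700000, DF = 0.895422, PV = 2.417638
  t = 2.5000: CF_t = 2.700000, DF = 0.871033, PV = 2.351788
  t = 3.0000: CF_t = 2.700000, DF = 0.847308, PV = 2.287732
  t = 3.5000: CF_t = 2.700000, DF = 0.824230, PV = 2.225420
  t = 4.0000: CF_t = 2.700000, DF = 0.801780, PV = 2.164805
  t = 4.5000: CF_t = 2.700000, DF = 0.779941, PV = 2.105842
  t = 5.0000: CF_t = 2.700000, DF = 0.758698, PV = 2.048484
  t = 5.5000: CF_t = 2.700000, DF = 0.738033, PV = 1.992689
  t = 6.0000: CF_t = 2.700000, DF = 0.717931, PV = 1.938413
  t = 6.5000: CF_t = 2.700000, DF = 0.698376, PV = 1.885616
  t = 7.0000: CF_t = 102.700000, DF = 0.679354, PV = 69.769697
Price P = sum_t PV_t = 98.854837
Convexity numerator sum_t t*(t + 1/m) * CF_t / (1+y/m)^(m*t + 2):
  t = 0.5000: term = 1.242666
  t = 1.0000: term = 3.626457
  t = 1.5000: term = 7.055364
  t = 2.0000: term = 11.438658
  t = 2.5000: term = 16.690649
  t = 3.0000: term = 22.730456
  t = 3.5000: term = 29.481785
  t = 4.0000: term = 36.872716
  t = 4.5000: term = 44.835500
  t = 5.0000: term = 53.306367
  t = 5.5000: term = 62.225331
  t = 6.0000: term = 71.536019
  t = 6.5000: term = 81.185495
  t = 7.0000: term = 3466.090615
Convexity = (1/P) * sum = 3908.318077 / 98.854837 = 39.535932


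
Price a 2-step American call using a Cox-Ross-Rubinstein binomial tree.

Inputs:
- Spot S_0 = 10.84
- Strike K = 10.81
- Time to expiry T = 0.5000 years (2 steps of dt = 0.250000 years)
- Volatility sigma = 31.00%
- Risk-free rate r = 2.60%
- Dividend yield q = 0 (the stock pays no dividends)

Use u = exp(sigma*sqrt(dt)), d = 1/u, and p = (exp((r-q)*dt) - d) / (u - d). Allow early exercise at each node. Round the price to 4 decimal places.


Answer: Price = V(0,0) = 0.9261

Derivation:
dt = T/N = 0.250000
u = exp(sigma*sqrt(dt)) = 1.167658; d = 1/u = 0.856415
p = (exp((r-q)*dt) - d) / (u - d) = 0.482279
Discount per step: exp(-r*dt) = 0.993521
Stock lattice S(k, i) with i counting down-moves:
  k=0: S(0,0) = 10.8400
  k=1: S(1,0) = 12.6574; S(1,1) = 9.2835
  k=2: S(2,0) = 14.7795; S(2,1) = 10.8400; S(2,2) = 7.9506
Terminal payoffs V(N, i) = max(S_T - K, 0):
  V(2,0) = 3.969528; V(2,1) = 0.030000; V(2,2) = 0.000000
Backward induction: V(k, i) = exp(-r*dt) * [p * V(k+1, i) + (1-p) * V(k+1, i+1)]; then take max(V_cont, immediate exercise) for American.
  V(1,0) = exp(-r*dt) * [p*3.969528 + (1-p)*0.030000] = 1.917449; exercise = 1.847412; V(1,0) = max -> 1.917449
  V(1,1) = exp(-r*dt) * [p*0.030000 + (1-p)*0.000000] = 0.014375; exercise = 0.000000; V(1,1) = max -> 0.014375
  V(0,0) = exp(-r*dt) * [p*1.917449 + (1-p)*0.014375] = 0.926149; exercise = 0.030000; V(0,0) = max -> 0.926149


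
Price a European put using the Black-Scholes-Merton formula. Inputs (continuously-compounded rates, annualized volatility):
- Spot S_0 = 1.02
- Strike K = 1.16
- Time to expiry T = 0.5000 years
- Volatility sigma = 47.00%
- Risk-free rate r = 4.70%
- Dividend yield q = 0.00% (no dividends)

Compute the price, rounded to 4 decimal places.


d1 = (ln(S/K) + (r - q + 0.5*sigma^2) * T) / (sigma * sqrt(T)) = -0.15012442
d2 = d1 - sigma * sqrt(T) = -0.48246461
exp(-rT) = 0.97677397; exp(-qT) = 1.00000000
P = K * exp(-rT) * N(-d2) - S_0 * exp(-qT) * N(-d1)
N(-d1) = 0.55966677; N(-d2) = 0.68526203
P = 1.1600 * 0.97677397 * 0.68526203 - 1.0200 * 1.00000000 * 0.55966677 = 0.2056

Answer: Price = 0.2056


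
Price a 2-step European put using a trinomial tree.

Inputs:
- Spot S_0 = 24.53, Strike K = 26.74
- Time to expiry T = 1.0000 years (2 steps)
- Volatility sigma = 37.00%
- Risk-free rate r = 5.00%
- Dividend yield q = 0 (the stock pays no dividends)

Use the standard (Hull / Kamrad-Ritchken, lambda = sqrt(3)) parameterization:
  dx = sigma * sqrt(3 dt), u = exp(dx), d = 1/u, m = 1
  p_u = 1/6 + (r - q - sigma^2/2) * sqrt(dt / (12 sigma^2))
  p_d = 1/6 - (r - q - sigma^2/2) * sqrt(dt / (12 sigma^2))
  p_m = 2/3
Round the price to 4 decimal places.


dt = T/N = 0.500000; dx = sigma*sqrt(3*dt) = 0.453156
u = exp(dx) = 1.573269; d = 1/u = 0.635619
p_u = 0.156488, p_m = 0.666667, p_d = 0.176845
Discount per step: exp(-r*dt) = 0.975310
Stock lattice S(k, j) with j the centered position index:
  k=0: S(0,+0) = 24.5300
  k=1: S(1,-1) = 15.5917; S(1,+0) = 24.5300; S(1,+1) = 38.5923
  k=2: S(2,-2) = 9.9104; S(2,-1) = 15.5917; S(2,+0) = 24.5300; S(2,+1) = 38.5923; S(2,+2) = 60.7160
Terminal payoffs V(N, j) = max(K - S_T, 0):
  V(2,-2) = 16.829591; V(2,-1) = 11.148260; V(2,+0) = 2.210000; V(2,+1) = 0.000000; V(2,+2) = 0.000000
Backward induction: V(k, j) = exp(-r*dt) * [p_u * V(k+1, j+1) + p_m * V(k+1, j) + p_d * V(k+1, j-1)]
  V(1,-1) = exp(-r*dt) * [p_u*2.210000 + p_m*11.148260 + p_d*16.829591] = 10.488723
  V(1,+0) = exp(-r*dt) * [p_u*0.000000 + p_m*2.210000 + p_d*11.148260] = 3.359797
  V(1,+1) = exp(-r*dt) * [p_u*0.000000 + p_m*0.000000 + p_d*2.210000] = 0.381179
  V(0,+0) = exp(-r*dt) * [p_u*0.381179 + p_m*3.359797 + p_d*10.488723] = 4.051823

Answer: Price = V(0,0) = 4.0518


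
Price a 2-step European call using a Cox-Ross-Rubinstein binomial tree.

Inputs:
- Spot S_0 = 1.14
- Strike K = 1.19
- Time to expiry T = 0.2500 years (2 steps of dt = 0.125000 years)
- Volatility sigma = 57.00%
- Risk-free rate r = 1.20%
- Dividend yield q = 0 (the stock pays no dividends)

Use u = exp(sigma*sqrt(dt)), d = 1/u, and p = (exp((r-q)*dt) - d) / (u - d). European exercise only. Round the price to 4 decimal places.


dt = T/N = 0.125000
u = exp(sigma*sqrt(dt)) = 1.223267; d = 1/u = 0.817483
p = (exp((r-q)*dt) - d) / (u - d) = 0.453488
Discount per step: exp(-r*dt) = 0.998501
Stock lattice S(k, i) with i counting down-moves:
  k=0: S(0,0) = 1.1400
  k=1: S(1,0) = 1.3945; S(1,1) = 0.9319
  k=2: S(2,0) = 1.7059; S(2,1) = 1.1400; S(2,2) = 0.7618
Terminal payoffs V(N, i) = max(S_T - K, 0):
  V(2,0) = 0.515877; V(2,1) = 0.000000; V(2,2) = 0.000000
Backward induction: V(k, i) = exp(-r*dt) * [p * V(k+1, i) + (1-p) * V(k+1, i+1)].
  V(1,0) = exp(-r*dt) * [p*0.515877 + (1-p)*0.000000] = 0.233593
  V(1,1) = exp(-r*dt) * [p*0.000000 + (1-p)*0.000000] = 0.000000
  V(0,0) = exp(-r*dt) * [p*0.233593 + (1-p)*0.000000] = 0.105773

Answer: Price = V(0,0) = 0.1058


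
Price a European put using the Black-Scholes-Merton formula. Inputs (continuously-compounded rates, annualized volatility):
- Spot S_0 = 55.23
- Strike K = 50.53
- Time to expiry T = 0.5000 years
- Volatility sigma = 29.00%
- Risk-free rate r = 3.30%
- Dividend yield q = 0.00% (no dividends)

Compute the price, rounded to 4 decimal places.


Answer: Price = 2.0729

Derivation:
d1 = (ln(S/K) + (r - q + 0.5*sigma^2) * T) / (sigma * sqrt(T)) = 0.61671447
d2 = d1 - sigma * sqrt(T) = 0.41165350
exp(-rT) = 0.98363538; exp(-qT) = 1.00000000
P = K * exp(-rT) * N(-d2) - S_0 * exp(-qT) * N(-d1)
N(-d1) = 0.26871154; N(-d2) = 0.34029671
P = 50.5300 * 0.98363538 * 0.34029671 - 55.2300 * 1.00000000 * 0.26871154 = 2.0729


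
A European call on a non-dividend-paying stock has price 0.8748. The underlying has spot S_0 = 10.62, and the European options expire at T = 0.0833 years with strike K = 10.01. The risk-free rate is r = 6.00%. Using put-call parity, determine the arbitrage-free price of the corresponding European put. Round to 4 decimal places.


Answer: Put price = 0.2149

Derivation:
Put-call parity: C - P = S_0 * exp(-qT) - K * exp(-rT).
S_0 * exp(-qT) = 10.6200 * 1.00000000 = 10.62000000
K * exp(-rT) = 10.0100 * 0.99501447 = 9.96009484
P = C - S*exp(-qT) + K*exp(-rT)
P = 0.8748 - 10.62000000 + 9.96009484 = 0.2149


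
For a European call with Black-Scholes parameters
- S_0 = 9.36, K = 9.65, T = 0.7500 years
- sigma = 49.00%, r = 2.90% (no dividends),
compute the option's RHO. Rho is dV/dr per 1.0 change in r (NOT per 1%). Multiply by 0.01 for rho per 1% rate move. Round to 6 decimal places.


Answer: Rho = 2.889002

Derivation:
d1 = 0.1915268206; d2 = -0.2328256273
phi(d1) = 0.3916918698; exp(-qT) = 1.0000000000; exp(-rT) = 0.9784848257
N(d2) = 0.4079484060
Rho = K*T*exp(-rT)*N(d2) = 9.6500 * 0.7500 * 0.9784848257 * 0.4079484060 = 2.889002


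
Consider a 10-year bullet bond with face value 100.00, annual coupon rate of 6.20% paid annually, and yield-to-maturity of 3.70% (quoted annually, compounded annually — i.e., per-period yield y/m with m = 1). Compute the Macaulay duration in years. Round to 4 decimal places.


Coupon per period c = face * coupon_rate / m = 6.200000
Periods per year m = 1; per-period yield y/m = 0.037000
Number of cashflows N = 10
Cashflows (t years, CF_t, discount factor 1/(1+y/m)^(m*t), PV):
  t = 1.0000: CF_t = 6.200000, DF = 0.964320, PV = 5.978785
  t = 2.0000: CF_t = 6.200000, DF = 0.929913, PV = 5.765463
  t = 3.0000: CF_t = 6.200000, DF = 0.896734, PV = 5.559752
  t = 4.0000: CF_t = 6.200000, DF = 0.864739, PV = 5.361381
  t = 5.0000: CF_t = 6.200000, DF = 0.833885, PV = 5.170088
  t = 6.0000: CF_t = 6.200000, DF = 0.804132, PV = 4.985620
  t = 7.0000: CF_t = 6.200000, DF = 0.775441, PV = 4.807734
  t = 8.0000: CF_t = 6.200000, DF = 0.747773, PV = 4.636194
  t = 9.0000: CF_t = 6.200000, DF = 0.721093, PV = 4.470776
  t = 10.0000: CF_t = 106.200000, DF = 0.695364, PV = 73.847696
Price P = sum_t PV_t = 120.583488
Macaulay numerator sum_t t * PV_t:
  t * PV_t at t = 1.0000: 5.978785
  t * PV_t at t = 2.0000: 11.530926
  t * PV_t at t = 3.0000: 16.679256
  t * PV_t at t = 4.0000: 21.445524
  t * PV_t at t = 5.0000: 25.850438
  t * PV_t at t = 6.0000: 29.913718
  t * PV_t at t = 7.0000: 33.654135
  t * PV_t at t = 8.0000: 37.089555
  t * PV_t at t = 9.0000: 40.236981
  t * PV_t at t = 10.0000: 738.476965
Macaulay duration D = (sum_t t * PV_t) / P = 960.856283 / 120.583488 = 7.968390

Answer: Macaulay duration = 7.9684 years


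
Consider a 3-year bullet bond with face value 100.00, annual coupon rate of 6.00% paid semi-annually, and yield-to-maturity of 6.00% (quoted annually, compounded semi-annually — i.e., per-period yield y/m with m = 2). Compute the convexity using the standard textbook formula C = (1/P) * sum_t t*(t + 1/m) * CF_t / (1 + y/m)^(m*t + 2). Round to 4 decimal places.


Coupon per period c = face * coupon_rate / m = 3.000000
Periods per year m = 2; per-period yield y/m = 0.030000
Number of cashflows N = 6
Cashflows (t years, CF_t, discount factor 1/(1+y/m)^(m*t), PV):
  t = 0.5000: CF_t = 3.000000, DF = 0.970874, PV = 2.912621
  t = 1.0000: CF_t = 3.000000, DF = 0.942596, PV = 2.827788
  t = 1.5000: CF_t = 3.000000, DF = 0.915142, PV = 2.745425
  t = 2.0000: CF_t = 3.000000, DF = 0.888487, PV = 2.665461
  t = 2.5000: CF_t = 3.000000, DF = 0.862609, PV = 2.587826
  t = 3.0000: CF_t = 103.000000, DF = 0.837484, PV = 86.260878
Price P = sum_t PV_t = 100.000000
Convexity numerator sum_t t*(t + 1/m) * CF_t / (1+y/m)^(m*t + 2):
  t = 0.5000: term = 1.372712
  t = 1.0000: term = 3.998192
  t = 1.5000: term = 7.763479
  t = 2.0000: term = 12.562264
  t = 2.5000: term = 18.294559
  t = 3.0000: term = 853.746087
Convexity = (1/P) * sum = 897.737293 / 100.000000 = 8.977373

Answer: Convexity = 8.9774
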